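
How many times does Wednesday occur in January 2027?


January 2027 has 31 days
Anchor: Jan 1, 2027. With p = 2027 - 1 = 2026: (p + p//4 - p//100 + p//400) mod 7 = (2026 + 506 - 20 + 5) mod 7 = 2517 mod 7 = 4 -> Friday (Mon=0 ... Sun=6)
January 1 is the anchor itself -> Friday
First Wednesday is January 6
Wednesdays: 6, 13, 20, 27

4 Wednesdays


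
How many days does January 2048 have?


January 2048

31 days


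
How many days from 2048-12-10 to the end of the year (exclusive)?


Day of year: 345 of 366
Remaining = 366 - 345

21 days


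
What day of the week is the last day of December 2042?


December 2042 has 31 days
Anchor: Jan 1, 2042. With p = 2042 - 1 = 2041: (p + p//4 - p//100 + p//400) mod 7 = (2041 + 510 - 20 + 5) mod 7 = 2536 mod 7 = 2 -> Wednesday (Mon=0 ... Sun=6)
Days before December (Jan-Nov): 334; December 1 index = (2 + 334) mod 7 = 0 -> Monday
Last day offset: 31 - 1 = 30 days
Weekday index = (0 + 30) mod 7 = 2

Wednesday, December 31


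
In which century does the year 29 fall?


Century = (year - 1) // 100 + 1
= (29 - 1) // 100 + 1
= 28 // 100 + 1
= 0 + 1

1st century


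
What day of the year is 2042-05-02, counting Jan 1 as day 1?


Date: May 2, 2042
Days in months 1 through 4: 120
Plus 2 days in May

Day of year: 122


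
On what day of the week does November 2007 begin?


Target: November 1, 2007
Anchor: Jan 1, 2007. With p = 2007 - 1 = 2006: (p + p//4 - p//100 + p//400) mod 7 = (2006 + 501 - 20 + 5) mod 7 = 2492 mod 7 = 0 -> Monday (Mon=0 ... Sun=6)
Days before November (Jan-Oct): 304 days
Weekday index = (0 + 304) mod 7 = 3

Thursday


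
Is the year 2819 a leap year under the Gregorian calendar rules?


Gregorian leap year rule: divisible by 4, but not by 100, unless also by 400.
2819 is not divisible by 4 -> not a leap year

No


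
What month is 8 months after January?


January is month 1
1 + 8 = 9

September


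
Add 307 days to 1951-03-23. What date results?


Start: 1951-03-23, add 307 days
March 1951 has 31 days: 31 - 23 = 8 days to March 31 -> 299 left
April 1951 has 30 days -> 269 left
May 1951 has 31 days -> 238 left
June 1951 has 30 days -> 208 left
July 1951 has 31 days -> 177 left
August 1951 has 31 days -> 146 left
September 1951 has 30 days -> 116 left
October 1951 has 31 days -> 85 left
November 1951 has 30 days -> 55 left
December 1951 has 31 days -> 24 left
January 1952: 24 <= 31 -> lands on January 24

Result: 1952-01-24


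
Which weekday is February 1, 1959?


Target: February 1, 1959
Anchor: Jan 1, 1959. With p = 1959 - 1 = 1958: (p + p//4 - p//100 + p//400) mod 7 = (1958 + 489 - 19 + 4) mod 7 = 2432 mod 7 = 3 -> Thursday (Mon=0 ... Sun=6)
Days before February (Jan): 31 days
Weekday index = (3 + 31) mod 7 = 6

Sunday


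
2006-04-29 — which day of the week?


Date: April 29, 2006
Anchor: Jan 1, 2006. With p = 2006 - 1 = 2005: (p + p//4 - p//100 + p//400) mod 7 = (2005 + 501 - 20 + 5) mod 7 = 2491 mod 7 = 6 -> Sunday (Mon=0 ... Sun=6)
Days before April (Jan-Mar): 90; offset = 90 + 29 - 1 = 118
Weekday index = (6 + 118) mod 7 = 5

Day of the week: Saturday


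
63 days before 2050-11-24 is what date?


Start: 2050-11-24, subtract 63 days
Back 24 days from November 24 reaches October 31, 2050 -> 39 left
October 2050 has 31 days -> back to September 30, 2050 -> 8 left
September 2050: 30 - 8 = 22 -> lands on September 22

Result: 2050-09-22


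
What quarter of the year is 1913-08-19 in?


Month: August (month 8)
Q1: Jan-Mar, Q2: Apr-Jun, Q3: Jul-Sep, Q4: Oct-Dec

Q3


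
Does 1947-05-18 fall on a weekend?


Anchor: Jan 1, 1947. With p = 1947 - 1 = 1946: (p + p//4 - p//100 + p//400) mod 7 = (1946 + 486 - 19 + 4) mod 7 = 2417 mod 7 = 2 -> Wednesday (Mon=0 ... Sun=6)
Day of year: 138; offset = 137
Weekday index = (2 + 137) mod 7 = 6 -> Sunday
Weekend days: Saturday, Sunday

Yes


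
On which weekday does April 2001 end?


April 2001 has 30 days
Anchor: Jan 1, 2001. With p = 2001 - 1 = 2000: (p + p//4 - p//100 + p//400) mod 7 = (2000 + 500 - 20 + 5) mod 7 = 2485 mod 7 = 0 -> Monday (Mon=0 ... Sun=6)
Days before April (Jan-Mar): 90; April 1 index = (0 + 90) mod 7 = 6 -> Sunday
Last day offset: 30 - 1 = 29 days
Weekday index = (6 + 29) mod 7 = 0

Monday, April 30


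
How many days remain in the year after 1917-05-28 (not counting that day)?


Day of year: 148 of 365
Remaining = 365 - 148

217 days


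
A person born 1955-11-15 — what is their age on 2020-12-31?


Birth: 1955-11-15
Reference: 2020-12-31
Year difference: 2020 - 1955 = 65

65 years old


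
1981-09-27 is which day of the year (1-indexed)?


Date: September 27, 1981
Days in months 1 through 8: 243
Plus 27 days in September

Day of year: 270


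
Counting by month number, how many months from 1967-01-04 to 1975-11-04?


From January 1967 to November 1975
8 years * 12 = 96 months, plus 10 months = 106

106 months


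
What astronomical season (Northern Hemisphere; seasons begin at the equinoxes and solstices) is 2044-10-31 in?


Date: October 31
Astronomical Autumn (approx.; exact equinox/solstice day varies by year): September 22 to December 20
October 31 falls within the Autumn window

Autumn


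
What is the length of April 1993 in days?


April 1993

30 days


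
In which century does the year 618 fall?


Century = (year - 1) // 100 + 1
= (618 - 1) // 100 + 1
= 617 // 100 + 1
= 6 + 1

7th century


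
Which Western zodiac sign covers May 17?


Date: May 17
Conventional tropical zodiac dates: Taurus from April 20 onward; Gemini starts May 21
May 17 falls within the Taurus range

Taurus


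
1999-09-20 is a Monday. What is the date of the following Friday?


Current: Monday
Target: Friday
Days ahead: 4

Next Friday: 1999-09-24


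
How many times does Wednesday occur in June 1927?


June 1927 has 30 days
Anchor: Jan 1, 1927. With p = 1927 - 1 = 1926: (p + p//4 - p//100 + p//400) mod 7 = (1926 + 481 - 19 + 4) mod 7 = 2392 mod 7 = 5 -> Saturday (Mon=0 ... Sun=6)
Days before June (Jan-May): 151; June 1 index = (5 + 151) mod 7 = 2 -> Wednesday
First Wednesday is June 1
Wednesdays: 1, 8, 15, 22, 29

5 Wednesdays


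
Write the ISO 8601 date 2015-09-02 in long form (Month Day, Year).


ISO 2015-09-02 parses as year=2015, month=09, day=02
Month 9 -> September

September 2, 2015


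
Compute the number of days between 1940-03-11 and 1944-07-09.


From 1940-03-11 to 1944-07-09
1940-03-11: days before March = 31 + 29 = 60 (1940 is a leap year); day of year = 60 + 11 = 71
1944-07-09: days before July = 31 + 29 + 31 + 30 + 31 + 30 = 182 (1944 is a leap year); day of year = 182 + 9 = 191
Rest of 1940: 366 - 71 = 295
Full years 1941 (365), 1942 (365), 1943 (365): 1095
Total = 295 + 1095 + 191 = 1581

1581 days


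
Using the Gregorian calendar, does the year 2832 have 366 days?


Gregorian leap year rule: divisible by 4, but not by 100, unless also by 400.
2832 is divisible by 4 but not 100 -> leap year

Yes


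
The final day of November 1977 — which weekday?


November 1977 has 30 days
Anchor: Jan 1, 1977. With p = 1977 - 1 = 1976: (p + p//4 - p//100 + p//400) mod 7 = (1976 + 494 - 19 + 4) mod 7 = 2455 mod 7 = 5 -> Saturday (Mon=0 ... Sun=6)
Days before November (Jan-Oct): 304; November 1 index = (5 + 304) mod 7 = 1 -> Tuesday
Last day offset: 30 - 1 = 29 days
Weekday index = (1 + 29) mod 7 = 2

Wednesday, November 30


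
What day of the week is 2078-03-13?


Date: March 13, 2078
Anchor: Jan 1, 2078. With p = 2078 - 1 = 2077: (p + p//4 - p//100 + p//400) mod 7 = (2077 + 519 - 20 + 5) mod 7 = 2581 mod 7 = 5 -> Saturday (Mon=0 ... Sun=6)
Days before March (Jan-Feb): 59; offset = 59 + 13 - 1 = 71
Weekday index = (5 + 71) mod 7 = 6

Day of the week: Sunday


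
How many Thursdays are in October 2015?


October 2015 has 31 days
Anchor: Jan 1, 2015. With p = 2015 - 1 = 2014: (p + p//4 - p//100 + p//400) mod 7 = (2014 + 503 - 20 + 5) mod 7 = 2502 mod 7 = 3 -> Thursday (Mon=0 ... Sun=6)
Days before October (Jan-Sep): 273; October 1 index = (3 + 273) mod 7 = 3 -> Thursday
First Thursday is October 1
Thursdays: 1, 8, 15, 22, 29

5 Thursdays


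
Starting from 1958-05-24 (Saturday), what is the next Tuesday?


Current: Saturday
Target: Tuesday
Days ahead: 3

Next Tuesday: 1958-05-27


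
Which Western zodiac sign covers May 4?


Date: May 4
Conventional tropical zodiac dates: Taurus from April 20 onward; Gemini starts May 21
May 4 falls within the Taurus range

Taurus


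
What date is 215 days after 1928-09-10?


Start: 1928-09-10, add 215 days
September 1928 has 30 days: 30 - 10 = 20 days to September 30 -> 195 left
October 1928 has 31 days -> 164 left
November 1928 has 30 days -> 134 left
December 1928 has 31 days -> 103 left
January 1929 has 31 days -> 72 left
February 1929 has 28 days -> 44 left
March 1929 has 31 days -> 13 left
April 1929: 13 <= 30 -> lands on April 13

Result: 1929-04-13


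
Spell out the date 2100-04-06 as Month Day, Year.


ISO 2100-04-06 parses as year=2100, month=04, day=06
Month 4 -> April

April 6, 2100


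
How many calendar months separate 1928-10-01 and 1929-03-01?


From October 1928 to March 1929
1 year * 12 = 12 months, minus 7 months = 5

5 months


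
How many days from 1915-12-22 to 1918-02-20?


From 1915-12-22 to 1918-02-20
1915-12-22: days before December = 31 + 28 + 31 + 30 + 31 + 30 + 31 + 31 + 30 + 31 + 30 = 334 (1915 is not a leap year); day of year = 334 + 22 = 356
1918-02-20: days before February = 31; day of year = 31 + 20 = 51
Rest of 1915: 365 - 356 = 9
Full years 1916 (366), 1917 (365): 731
Total = 9 + 731 + 51 = 791

791 days


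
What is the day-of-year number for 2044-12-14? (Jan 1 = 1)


Date: December 14, 2044
Days in months 1 through 11: 335
Plus 14 days in December

Day of year: 349


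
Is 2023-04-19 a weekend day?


Anchor: Jan 1, 2023. With p = 2023 - 1 = 2022: (p + p//4 - p//100 + p//400) mod 7 = (2022 + 505 - 20 + 5) mod 7 = 2512 mod 7 = 6 -> Sunday (Mon=0 ... Sun=6)
Day of year: 109; offset = 108
Weekday index = (6 + 108) mod 7 = 2 -> Wednesday
Weekend days: Saturday, Sunday

No


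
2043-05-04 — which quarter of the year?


Month: May (month 5)
Q1: Jan-Mar, Q2: Apr-Jun, Q3: Jul-Sep, Q4: Oct-Dec

Q2


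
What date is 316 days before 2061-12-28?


Start: 2061-12-28, subtract 316 days
Back 28 days from December 28 reaches November 30, 2061 -> 288 left
November 2061 has 30 days -> back to October 31, 2061 -> 258 left
October 2061 has 31 days -> back to September 30, 2061 -> 227 left
September 2061 has 30 days -> back to August 31, 2061 -> 197 left
August 2061 has 31 days -> back to July 31, 2061 -> 166 left
July 2061 has 31 days -> back to June 30, 2061 -> 135 left
June 2061 has 30 days -> back to May 31, 2061 -> 105 left
May 2061 has 31 days -> back to April 30, 2061 -> 74 left
April 2061 has 30 days -> back to March 31, 2061 -> 44 left
March 2061 has 31 days -> back to February 28, 2061 -> 13 left
February 2061: 28 - 13 = 15 -> lands on February 15

Result: 2061-02-15


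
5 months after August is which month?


August is month 8
8 + 5 = 13; wrap: 13 - 12 = 1

January


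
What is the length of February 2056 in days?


February 2056 (leap year: yes)

29 days


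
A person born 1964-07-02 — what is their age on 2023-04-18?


Birth: 1964-07-02
Reference: 2023-04-18
Year difference: 2023 - 1964 = 59
Birthday not yet reached in 2023, subtract 1

58 years old


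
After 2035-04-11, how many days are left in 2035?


Day of year: 101 of 365
Remaining = 365 - 101

264 days


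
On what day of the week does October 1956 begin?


Target: October 1, 1956
Anchor: Jan 1, 1956. With p = 1956 - 1 = 1955: (p + p//4 - p//100 + p//400) mod 7 = (1955 + 488 - 19 + 4) mod 7 = 2428 mod 7 = 6 -> Sunday (Mon=0 ... Sun=6)
Days before October (Jan-Sep): 274 days
Weekday index = (6 + 274) mod 7 = 0

Monday


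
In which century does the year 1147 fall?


Century = (year - 1) // 100 + 1
= (1147 - 1) // 100 + 1
= 1146 // 100 + 1
= 11 + 1

12th century


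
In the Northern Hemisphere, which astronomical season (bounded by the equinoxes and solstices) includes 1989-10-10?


Date: October 10
Astronomical Autumn (approx.; exact equinox/solstice day varies by year): September 22 to December 20
October 10 falls within the Autumn window

Autumn


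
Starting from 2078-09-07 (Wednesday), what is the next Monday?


Current: Wednesday
Target: Monday
Days ahead: 5

Next Monday: 2078-09-12


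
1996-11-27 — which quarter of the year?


Month: November (month 11)
Q1: Jan-Mar, Q2: Apr-Jun, Q3: Jul-Sep, Q4: Oct-Dec

Q4


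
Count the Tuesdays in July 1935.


July 1935 has 31 days
Anchor: Jan 1, 1935. With p = 1935 - 1 = 1934: (p + p//4 - p//100 + p//400) mod 7 = (1934 + 483 - 19 + 4) mod 7 = 2402 mod 7 = 1 -> Tuesday (Mon=0 ... Sun=6)
Days before July (Jan-Jun): 181; July 1 index = (1 + 181) mod 7 = 0 -> Monday
First Tuesday is July 2
Tuesdays: 2, 9, 16, 23, 30

5 Tuesdays


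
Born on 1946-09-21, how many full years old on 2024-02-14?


Birth: 1946-09-21
Reference: 2024-02-14
Year difference: 2024 - 1946 = 78
Birthday not yet reached in 2024, subtract 1

77 years old


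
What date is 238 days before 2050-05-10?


Start: 2050-05-10, subtract 238 days
Back 10 days from May 10 reaches April 30, 2050 -> 228 left
April 2050 has 30 days -> back to March 31, 2050 -> 198 left
March 2050 has 31 days -> back to February 28, 2050 -> 167 left
February 2050 has 28 days -> back to January 31, 2050 -> 139 left
January 2050 has 31 days -> back to December 31, 2049 -> 108 left
December 2049 has 31 days -> back to November 30, 2049 -> 77 left
November 2049 has 30 days -> back to October 31, 2049 -> 47 left
October 2049 has 31 days -> back to September 30, 2049 -> 16 left
September 2049: 30 - 16 = 14 -> lands on September 14

Result: 2049-09-14


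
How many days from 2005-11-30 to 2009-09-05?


From 2005-11-30 to 2009-09-05
2005-11-30: days before November = 31 + 28 + 31 + 30 + 31 + 30 + 31 + 31 + 30 + 31 = 304 (2005 is not a leap year); day of year = 304 + 30 = 334
2009-09-05: days before September = 31 + 28 + 31 + 30 + 31 + 30 + 31 + 31 = 243 (2009 is not a leap year); day of year = 243 + 5 = 248
Rest of 2005: 365 - 334 = 31
Full years 2006 (365), 2007 (365), 2008 (366): 1096
Total = 31 + 1096 + 248 = 1375

1375 days


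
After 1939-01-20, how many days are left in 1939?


Day of year: 20 of 365
Remaining = 365 - 20

345 days


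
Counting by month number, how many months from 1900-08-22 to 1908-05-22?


From August 1900 to May 1908
8 years * 12 = 96 months, minus 3 months = 93

93 months


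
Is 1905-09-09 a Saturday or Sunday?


Anchor: Jan 1, 1905. With p = 1905 - 1 = 1904: (p + p//4 - p//100 + p//400) mod 7 = (1904 + 476 - 19 + 4) mod 7 = 2365 mod 7 = 6 -> Sunday (Mon=0 ... Sun=6)
Day of year: 252; offset = 251
Weekday index = (6 + 251) mod 7 = 5 -> Saturday
Weekend days: Saturday, Sunday

Yes


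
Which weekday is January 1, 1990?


Target: January 1, 1990
Anchor: Jan 1, 1990. With p = 1990 - 1 = 1989: (p + p//4 - p//100 + p//400) mod 7 = (1989 + 497 - 19 + 4) mod 7 = 2471 mod 7 = 0 -> Monday (Mon=0 ... Sun=6)
Offset from anchor: 0 days
Weekday index = (0 + 0) mod 7 = 0

Monday


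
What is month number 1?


Month 1 of 12

January


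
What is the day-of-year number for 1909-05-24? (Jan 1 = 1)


Date: May 24, 1909
Days in months 1 through 4: 120
Plus 24 days in May

Day of year: 144


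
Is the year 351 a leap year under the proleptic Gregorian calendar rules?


Gregorian leap year rule: divisible by 4, but not by 100, unless also by 400.
351 is not divisible by 4 -> not a leap year

No


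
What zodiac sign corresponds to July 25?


Date: July 25
Conventional tropical zodiac dates: Leo from July 23 onward; Virgo starts August 23
July 25 falls within the Leo range

Leo


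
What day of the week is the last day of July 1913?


July 1913 has 31 days
Anchor: Jan 1, 1913. With p = 1913 - 1 = 1912: (p + p//4 - p//100 + p//400) mod 7 = (1912 + 478 - 19 + 4) mod 7 = 2375 mod 7 = 2 -> Wednesday (Mon=0 ... Sun=6)
Days before July (Jan-Jun): 181; July 1 index = (2 + 181) mod 7 = 1 -> Tuesday
Last day offset: 31 - 1 = 30 days
Weekday index = (1 + 30) mod 7 = 3

Thursday, July 31


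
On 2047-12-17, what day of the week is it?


Date: December 17, 2047
Anchor: Jan 1, 2047. With p = 2047 - 1 = 2046: (p + p//4 - p//100 + p//400) mod 7 = (2046 + 511 - 20 + 5) mod 7 = 2542 mod 7 = 1 -> Tuesday (Mon=0 ... Sun=6)
Days before December (Jan-Nov): 334; offset = 334 + 17 - 1 = 350
Weekday index = (1 + 350) mod 7 = 1

Day of the week: Tuesday


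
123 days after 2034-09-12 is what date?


Start: 2034-09-12, add 123 days
September 2034 has 30 days: 30 - 12 = 18 days to September 30 -> 105 left
October 2034 has 31 days -> 74 left
November 2034 has 30 days -> 44 left
December 2034 has 31 days -> 13 left
January 2035: 13 <= 31 -> lands on January 13

Result: 2035-01-13


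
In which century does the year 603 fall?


Century = (year - 1) // 100 + 1
= (603 - 1) // 100 + 1
= 602 // 100 + 1
= 6 + 1

7th century


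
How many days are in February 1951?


February 1951 (leap year: no)

28 days


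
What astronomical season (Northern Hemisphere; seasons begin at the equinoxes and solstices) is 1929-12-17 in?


Date: December 17
Astronomical Autumn (approx.; exact equinox/solstice day varies by year): September 22 to December 20
December 17 falls within the Autumn window

Autumn


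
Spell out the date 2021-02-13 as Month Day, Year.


ISO 2021-02-13 parses as year=2021, month=02, day=13
Month 2 -> February

February 13, 2021


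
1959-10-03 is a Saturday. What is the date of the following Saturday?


Current: Saturday
Target: Saturday
Days ahead: 7

Next Saturday: 1959-10-10


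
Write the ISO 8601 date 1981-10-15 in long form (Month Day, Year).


ISO 1981-10-15 parses as year=1981, month=10, day=15
Month 10 -> October

October 15, 1981


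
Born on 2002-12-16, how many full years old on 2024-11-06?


Birth: 2002-12-16
Reference: 2024-11-06
Year difference: 2024 - 2002 = 22
Birthday not yet reached in 2024, subtract 1

21 years old


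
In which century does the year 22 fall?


Century = (year - 1) // 100 + 1
= (22 - 1) // 100 + 1
= 21 // 100 + 1
= 0 + 1

1st century


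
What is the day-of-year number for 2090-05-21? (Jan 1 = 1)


Date: May 21, 2090
Days in months 1 through 4: 120
Plus 21 days in May

Day of year: 141


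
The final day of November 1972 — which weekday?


November 1972 has 30 days
Anchor: Jan 1, 1972. With p = 1972 - 1 = 1971: (p + p//4 - p//100 + p//400) mod 7 = (1971 + 492 - 19 + 4) mod 7 = 2448 mod 7 = 5 -> Saturday (Mon=0 ... Sun=6)
Days before November (Jan-Oct): 305; November 1 index = (5 + 305) mod 7 = 2 -> Wednesday
Last day offset: 30 - 1 = 29 days
Weekday index = (2 + 29) mod 7 = 3

Thursday, November 30


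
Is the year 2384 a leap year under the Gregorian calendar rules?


Gregorian leap year rule: divisible by 4, but not by 100, unless also by 400.
2384 is divisible by 4 but not 100 -> leap year

Yes


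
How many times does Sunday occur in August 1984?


August 1984 has 31 days
Anchor: Jan 1, 1984. With p = 1984 - 1 = 1983: (p + p//4 - p//100 + p//400) mod 7 = (1983 + 495 - 19 + 4) mod 7 = 2463 mod 7 = 6 -> Sunday (Mon=0 ... Sun=6)
Days before August (Jan-Jul): 213; August 1 index = (6 + 213) mod 7 = 2 -> Wednesday
First Sunday is August 5
Sundays: 5, 12, 19, 26

4 Sundays


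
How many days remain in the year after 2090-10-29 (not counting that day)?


Day of year: 302 of 365
Remaining = 365 - 302

63 days


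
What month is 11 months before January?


January is month 1
1 - 11 = -10; wrap: -10 + 12 = 2

February


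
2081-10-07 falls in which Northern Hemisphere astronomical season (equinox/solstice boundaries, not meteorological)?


Date: October 7
Astronomical Autumn (approx.; exact equinox/solstice day varies by year): September 22 to December 20
October 7 falls within the Autumn window

Autumn


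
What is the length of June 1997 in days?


June 1997

30 days


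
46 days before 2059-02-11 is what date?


Start: 2059-02-11, subtract 46 days
Back 11 days from February 11 reaches January 31, 2059 -> 35 left
January 2059 has 31 days -> back to December 31, 2058 -> 4 left
December 2058: 31 - 4 = 27 -> lands on December 27

Result: 2058-12-27


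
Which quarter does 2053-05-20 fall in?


Month: May (month 5)
Q1: Jan-Mar, Q2: Apr-Jun, Q3: Jul-Sep, Q4: Oct-Dec

Q2


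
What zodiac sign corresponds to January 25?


Date: January 25
Conventional tropical zodiac dates: Aquarius from January 20 onward; Pisces starts February 19
January 25 falls within the Aquarius range

Aquarius


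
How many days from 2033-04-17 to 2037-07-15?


From 2033-04-17 to 2037-07-15
2033-04-17: days before April = 31 + 28 + 31 = 90 (2033 is not a leap year); day of year = 90 + 17 = 107
2037-07-15: days before July = 31 + 28 + 31 + 30 + 31 + 30 = 181 (2037 is not a leap year); day of year = 181 + 15 = 196
Rest of 2033: 365 - 107 = 258
Full years 2034 (365), 2035 (365), 2036 (366): 1096
Total = 258 + 1096 + 196 = 1550

1550 days


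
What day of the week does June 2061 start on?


Target: June 1, 2061
Anchor: Jan 1, 2061. With p = 2061 - 1 = 2060: (p + p//4 - p//100 + p//400) mod 7 = (2060 + 515 - 20 + 5) mod 7 = 2560 mod 7 = 5 -> Saturday (Mon=0 ... Sun=6)
Days before June (Jan-May): 151 days
Weekday index = (5 + 151) mod 7 = 2

Wednesday


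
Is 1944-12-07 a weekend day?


Anchor: Jan 1, 1944. With p = 1944 - 1 = 1943: (p + p//4 - p//100 + p//400) mod 7 = (1943 + 485 - 19 + 4) mod 7 = 2413 mod 7 = 5 -> Saturday (Mon=0 ... Sun=6)
Day of year: 342; offset = 341
Weekday index = (5 + 341) mod 7 = 3 -> Thursday
Weekend days: Saturday, Sunday

No


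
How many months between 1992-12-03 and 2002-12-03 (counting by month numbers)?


From December 1992 to December 2002
10 years * 12 = 120 months = 120

120 months


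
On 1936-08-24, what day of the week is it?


Date: August 24, 1936
Anchor: Jan 1, 1936. With p = 1936 - 1 = 1935: (p + p//4 - p//100 + p//400) mod 7 = (1935 + 483 - 19 + 4) mod 7 = 2403 mod 7 = 2 -> Wednesday (Mon=0 ... Sun=6)
Days before August (Jan-Jul): 213; offset = 213 + 24 - 1 = 236
Weekday index = (2 + 236) mod 7 = 0

Day of the week: Monday


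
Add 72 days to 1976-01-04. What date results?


Start: 1976-01-04, add 72 days
January 1976 has 31 days: 31 - 4 = 27 days to January 31 -> 45 left
February 1976 has 29 days -> 16 left
March 1976: 16 <= 31 -> lands on March 16

Result: 1976-03-16


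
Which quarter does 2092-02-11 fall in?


Month: February (month 2)
Q1: Jan-Mar, Q2: Apr-Jun, Q3: Jul-Sep, Q4: Oct-Dec

Q1


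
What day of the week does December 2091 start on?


Target: December 1, 2091
Anchor: Jan 1, 2091. With p = 2091 - 1 = 2090: (p + p//4 - p//100 + p//400) mod 7 = (2090 + 522 - 20 + 5) mod 7 = 2597 mod 7 = 0 -> Monday (Mon=0 ... Sun=6)
Days before December (Jan-Nov): 334 days
Weekday index = (0 + 334) mod 7 = 5

Saturday


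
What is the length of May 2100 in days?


May 2100

31 days


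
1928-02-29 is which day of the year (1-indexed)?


Date: February 29, 1928
Days in months 1 through 1: 31
Plus 29 days in February

Day of year: 60


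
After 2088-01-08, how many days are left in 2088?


Day of year: 8 of 366
Remaining = 366 - 8

358 days


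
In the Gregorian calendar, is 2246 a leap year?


Gregorian leap year rule: divisible by 4, but not by 100, unless also by 400.
2246 is not divisible by 4 -> not a leap year

No


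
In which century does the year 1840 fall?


Century = (year - 1) // 100 + 1
= (1840 - 1) // 100 + 1
= 1839 // 100 + 1
= 18 + 1

19th century


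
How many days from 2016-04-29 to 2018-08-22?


From 2016-04-29 to 2018-08-22
2016-04-29: days before April = 31 + 29 + 31 = 91 (2016 is a leap year); day of year = 91 + 29 = 120
2018-08-22: days before August = 31 + 28 + 31 + 30 + 31 + 30 + 31 = 212 (2018 is not a leap year); day of year = 212 + 22 = 234
Rest of 2016: 366 - 120 = 246
Full years 2017 (365): 365
Total = 246 + 365 + 234 = 845

845 days


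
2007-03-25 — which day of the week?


Date: March 25, 2007
Anchor: Jan 1, 2007. With p = 2007 - 1 = 2006: (p + p//4 - p//100 + p//400) mod 7 = (2006 + 501 - 20 + 5) mod 7 = 2492 mod 7 = 0 -> Monday (Mon=0 ... Sun=6)
Days before March (Jan-Feb): 59; offset = 59 + 25 - 1 = 83
Weekday index = (0 + 83) mod 7 = 6

Day of the week: Sunday


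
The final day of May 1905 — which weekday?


May 1905 has 31 days
Anchor: Jan 1, 1905. With p = 1905 - 1 = 1904: (p + p//4 - p//100 + p//400) mod 7 = (1904 + 476 - 19 + 4) mod 7 = 2365 mod 7 = 6 -> Sunday (Mon=0 ... Sun=6)
Days before May (Jan-Apr): 120; May 1 index = (6 + 120) mod 7 = 0 -> Monday
Last day offset: 31 - 1 = 30 days
Weekday index = (0 + 30) mod 7 = 2

Wednesday, May 31


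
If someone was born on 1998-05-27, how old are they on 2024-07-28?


Birth: 1998-05-27
Reference: 2024-07-28
Year difference: 2024 - 1998 = 26

26 years old


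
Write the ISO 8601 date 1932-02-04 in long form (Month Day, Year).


ISO 1932-02-04 parses as year=1932, month=02, day=04
Month 2 -> February

February 4, 1932


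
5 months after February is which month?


February is month 2
2 + 5 = 7

July


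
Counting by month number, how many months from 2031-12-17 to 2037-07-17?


From December 2031 to July 2037
6 years * 12 = 72 months, minus 5 months = 67

67 months


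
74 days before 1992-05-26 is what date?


Start: 1992-05-26, subtract 74 days
Back 26 days from May 26 reaches April 30, 1992 -> 48 left
April 1992 has 30 days -> back to March 31, 1992 -> 18 left
March 1992: 31 - 18 = 13 -> lands on March 13

Result: 1992-03-13


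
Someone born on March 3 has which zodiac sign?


Date: March 3
Conventional tropical zodiac dates: Pisces from February 19 onward; Aries starts March 21
March 3 falls within the Pisces range

Pisces


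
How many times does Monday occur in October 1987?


October 1987 has 31 days
Anchor: Jan 1, 1987. With p = 1987 - 1 = 1986: (p + p//4 - p//100 + p//400) mod 7 = (1986 + 496 - 19 + 4) mod 7 = 2467 mod 7 = 3 -> Thursday (Mon=0 ... Sun=6)
Days before October (Jan-Sep): 273; October 1 index = (3 + 273) mod 7 = 3 -> Thursday
First Monday is October 5
Mondays: 5, 12, 19, 26

4 Mondays


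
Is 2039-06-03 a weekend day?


Anchor: Jan 1, 2039. With p = 2039 - 1 = 2038: (p + p//4 - p//100 + p//400) mod 7 = (2038 + 509 - 20 + 5) mod 7 = 2532 mod 7 = 5 -> Saturday (Mon=0 ... Sun=6)
Day of year: 154; offset = 153
Weekday index = (5 + 153) mod 7 = 4 -> Friday
Weekend days: Saturday, Sunday

No


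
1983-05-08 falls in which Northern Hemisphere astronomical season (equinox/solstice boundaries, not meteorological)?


Date: May 8
Astronomical Spring (approx.; exact equinox/solstice day varies by year): March 20 to June 20
May 8 falls within the Spring window

Spring


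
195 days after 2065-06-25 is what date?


Start: 2065-06-25, add 195 days
June 2065 has 30 days: 30 - 25 = 5 days to June 30 -> 190 left
July 2065 has 31 days -> 159 left
August 2065 has 31 days -> 128 left
September 2065 has 30 days -> 98 left
October 2065 has 31 days -> 67 left
November 2065 has 30 days -> 37 left
December 2065 has 31 days -> 6 left
January 2066: 6 <= 31 -> lands on January 6

Result: 2066-01-06


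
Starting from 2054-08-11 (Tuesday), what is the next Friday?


Current: Tuesday
Target: Friday
Days ahead: 3

Next Friday: 2054-08-14


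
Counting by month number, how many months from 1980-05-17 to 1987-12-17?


From May 1980 to December 1987
7 years * 12 = 84 months, plus 7 months = 91

91 months


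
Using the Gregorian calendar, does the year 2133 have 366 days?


Gregorian leap year rule: divisible by 4, but not by 100, unless also by 400.
2133 is not divisible by 4 -> not a leap year

No


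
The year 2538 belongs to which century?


Century = (year - 1) // 100 + 1
= (2538 - 1) // 100 + 1
= 2537 // 100 + 1
= 25 + 1

26th century


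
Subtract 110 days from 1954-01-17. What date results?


Start: 1954-01-17, subtract 110 days
Back 17 days from January 17 reaches December 31, 1953 -> 93 left
December 1953 has 31 days -> back to November 30, 1953 -> 62 left
November 1953 has 30 days -> back to October 31, 1953 -> 32 left
October 1953 has 31 days -> back to September 30, 1953 -> 1 left
September 1953: 30 - 1 = 29 -> lands on September 29

Result: 1953-09-29


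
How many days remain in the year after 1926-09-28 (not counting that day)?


Day of year: 271 of 365
Remaining = 365 - 271

94 days


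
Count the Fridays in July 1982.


July 1982 has 31 days
Anchor: Jan 1, 1982. With p = 1982 - 1 = 1981: (p + p//4 - p//100 + p//400) mod 7 = (1981 + 495 - 19 + 4) mod 7 = 2461 mod 7 = 4 -> Friday (Mon=0 ... Sun=6)
Days before July (Jan-Jun): 181; July 1 index = (4 + 181) mod 7 = 3 -> Thursday
First Friday is July 2
Fridays: 2, 9, 16, 23, 30

5 Fridays


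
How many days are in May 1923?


May 1923

31 days


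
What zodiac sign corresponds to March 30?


Date: March 30
Conventional tropical zodiac dates: Aries from March 21 onward; Taurus starts April 20
March 30 falls within the Aries range

Aries


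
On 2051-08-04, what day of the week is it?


Date: August 4, 2051
Anchor: Jan 1, 2051. With p = 2051 - 1 = 2050: (p + p//4 - p//100 + p//400) mod 7 = (2050 + 512 - 20 + 5) mod 7 = 2547 mod 7 = 6 -> Sunday (Mon=0 ... Sun=6)
Days before August (Jan-Jul): 212; offset = 212 + 4 - 1 = 215
Weekday index = (6 + 215) mod 7 = 4

Day of the week: Friday


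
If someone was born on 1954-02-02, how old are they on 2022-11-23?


Birth: 1954-02-02
Reference: 2022-11-23
Year difference: 2022 - 1954 = 68

68 years old


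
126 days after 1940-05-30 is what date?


Start: 1940-05-30, add 126 days
May 1940 has 31 days: 31 - 30 = 1 day to May 31 -> 125 left
June 1940 has 30 days -> 95 left
July 1940 has 31 days -> 64 left
August 1940 has 31 days -> 33 left
September 1940 has 30 days -> 3 left
October 1940: 3 <= 31 -> lands on October 3

Result: 1940-10-03


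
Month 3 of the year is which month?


Month 3 of 12

March


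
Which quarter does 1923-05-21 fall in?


Month: May (month 5)
Q1: Jan-Mar, Q2: Apr-Jun, Q3: Jul-Sep, Q4: Oct-Dec

Q2


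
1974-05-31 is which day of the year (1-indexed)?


Date: May 31, 1974
Days in months 1 through 4: 120
Plus 31 days in May

Day of year: 151


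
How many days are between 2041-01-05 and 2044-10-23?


From 2041-01-05 to 2044-10-23
2041-01-05: day of year = 5
2044-10-23: days before October = 31 + 29 + 31 + 30 + 31 + 30 + 31 + 31 + 30 = 274 (2044 is a leap year); day of year = 274 + 23 = 297
Rest of 2041: 365 - 5 = 360
Full years 2042 (365), 2043 (365): 730
Total = 360 + 730 + 297 = 1387

1387 days


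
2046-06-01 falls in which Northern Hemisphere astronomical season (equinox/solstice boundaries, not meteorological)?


Date: June 1
Astronomical Spring (approx.; exact equinox/solstice day varies by year): March 20 to June 20
June 1 falls within the Spring window

Spring


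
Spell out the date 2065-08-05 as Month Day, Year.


ISO 2065-08-05 parses as year=2065, month=08, day=05
Month 8 -> August

August 5, 2065


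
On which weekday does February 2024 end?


February 2024 has 29 days
Anchor: Jan 1, 2024. With p = 2024 - 1 = 2023: (p + p//4 - p//100 + p//400) mod 7 = (2023 + 505 - 20 + 5) mod 7 = 2513 mod 7 = 0 -> Monday (Mon=0 ... Sun=6)
Days before February (Jan): 31; February 1 index = (0 + 31) mod 7 = 3 -> Thursday
Last day offset: 29 - 1 = 28 days
Weekday index = (3 + 28) mod 7 = 3

Thursday, February 29


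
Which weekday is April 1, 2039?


Target: April 1, 2039
Anchor: Jan 1, 2039. With p = 2039 - 1 = 2038: (p + p//4 - p//100 + p//400) mod 7 = (2038 + 509 - 20 + 5) mod 7 = 2532 mod 7 = 5 -> Saturday (Mon=0 ... Sun=6)
Days before April (Jan-Mar): 90 days
Weekday index = (5 + 90) mod 7 = 4

Friday


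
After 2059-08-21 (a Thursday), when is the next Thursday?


Current: Thursday
Target: Thursday
Days ahead: 7

Next Thursday: 2059-08-28


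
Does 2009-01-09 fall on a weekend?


Anchor: Jan 1, 2009. With p = 2009 - 1 = 2008: (p + p//4 - p//100 + p//400) mod 7 = (2008 + 502 - 20 + 5) mod 7 = 2495 mod 7 = 3 -> Thursday (Mon=0 ... Sun=6)
Day of year: 9; offset = 8
Weekday index = (3 + 8) mod 7 = 4 -> Friday
Weekend days: Saturday, Sunday

No


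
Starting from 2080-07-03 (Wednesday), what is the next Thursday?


Current: Wednesday
Target: Thursday
Days ahead: 1

Next Thursday: 2080-07-04


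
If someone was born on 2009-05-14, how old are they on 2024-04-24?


Birth: 2009-05-14
Reference: 2024-04-24
Year difference: 2024 - 2009 = 15
Birthday not yet reached in 2024, subtract 1

14 years old


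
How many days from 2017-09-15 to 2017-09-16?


From 2017-09-15 to 2017-09-16
2017-09-15: days before September = 31 + 28 + 31 + 30 + 31 + 30 + 31 + 31 = 243 (2017 is not a leap year); day of year = 243 + 15 = 258
2017-09-16: days before September = 31 + 28 + 31 + 30 + 31 + 30 + 31 + 31 = 243 (2017 is not a leap year); day of year = 243 + 16 = 259
Same year: 259 - 258 = 1

1 day


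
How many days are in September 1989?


September 1989

30 days


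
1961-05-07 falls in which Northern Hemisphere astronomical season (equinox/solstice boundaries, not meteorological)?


Date: May 7
Astronomical Spring (approx.; exact equinox/solstice day varies by year): March 20 to June 20
May 7 falls within the Spring window

Spring


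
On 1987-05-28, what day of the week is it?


Date: May 28, 1987
Anchor: Jan 1, 1987. With p = 1987 - 1 = 1986: (p + p//4 - p//100 + p//400) mod 7 = (1986 + 496 - 19 + 4) mod 7 = 2467 mod 7 = 3 -> Thursday (Mon=0 ... Sun=6)
Days before May (Jan-Apr): 120; offset = 120 + 28 - 1 = 147
Weekday index = (3 + 147) mod 7 = 3

Day of the week: Thursday


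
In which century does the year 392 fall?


Century = (year - 1) // 100 + 1
= (392 - 1) // 100 + 1
= 391 // 100 + 1
= 3 + 1

4th century


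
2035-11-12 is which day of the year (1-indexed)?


Date: November 12, 2035
Days in months 1 through 10: 304
Plus 12 days in November

Day of year: 316


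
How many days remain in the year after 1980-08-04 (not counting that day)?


Day of year: 217 of 366
Remaining = 366 - 217

149 days


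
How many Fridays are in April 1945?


April 1945 has 30 days
Anchor: Jan 1, 1945. With p = 1945 - 1 = 1944: (p + p//4 - p//100 + p//400) mod 7 = (1944 + 486 - 19 + 4) mod 7 = 2415 mod 7 = 0 -> Monday (Mon=0 ... Sun=6)
Days before April (Jan-Mar): 90; April 1 index = (0 + 90) mod 7 = 6 -> Sunday
First Friday is April 6
Fridays: 6, 13, 20, 27

4 Fridays


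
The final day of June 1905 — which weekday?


June 1905 has 30 days
Anchor: Jan 1, 1905. With p = 1905 - 1 = 1904: (p + p//4 - p//100 + p//400) mod 7 = (1904 + 476 - 19 + 4) mod 7 = 2365 mod 7 = 6 -> Sunday (Mon=0 ... Sun=6)
Days before June (Jan-May): 151; June 1 index = (6 + 151) mod 7 = 3 -> Thursday
Last day offset: 30 - 1 = 29 days
Weekday index = (3 + 29) mod 7 = 4

Friday, June 30


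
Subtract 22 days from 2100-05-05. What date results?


Start: 2100-05-05, subtract 22 days
Back 5 days from May 5 reaches April 30, 2100 -> 17 left
April 2100: 30 - 17 = 13 -> lands on April 13

Result: 2100-04-13


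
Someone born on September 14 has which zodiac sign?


Date: September 14
Conventional tropical zodiac dates: Virgo from August 23 onward; Libra starts September 23
September 14 falls within the Virgo range

Virgo


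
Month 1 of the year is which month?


Month 1 of 12

January


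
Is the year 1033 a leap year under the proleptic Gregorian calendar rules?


Gregorian leap year rule: divisible by 4, but not by 100, unless also by 400.
1033 is not divisible by 4 -> not a leap year

No


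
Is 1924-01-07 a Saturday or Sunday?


Anchor: Jan 1, 1924. With p = 1924 - 1 = 1923: (p + p//4 - p//100 + p//400) mod 7 = (1923 + 480 - 19 + 4) mod 7 = 2388 mod 7 = 1 -> Tuesday (Mon=0 ... Sun=6)
Day of year: 7; offset = 6
Weekday index = (1 + 6) mod 7 = 0 -> Monday
Weekend days: Saturday, Sunday

No


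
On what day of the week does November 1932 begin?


Target: November 1, 1932
Anchor: Jan 1, 1932. With p = 1932 - 1 = 1931: (p + p//4 - p//100 + p//400) mod 7 = (1931 + 482 - 19 + 4) mod 7 = 2398 mod 7 = 4 -> Friday (Mon=0 ... Sun=6)
Days before November (Jan-Oct): 305 days
Weekday index = (4 + 305) mod 7 = 1

Tuesday


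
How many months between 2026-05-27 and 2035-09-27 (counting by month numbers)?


From May 2026 to September 2035
9 years * 12 = 108 months, plus 4 months = 112

112 months


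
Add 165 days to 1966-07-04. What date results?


Start: 1966-07-04, add 165 days
July 1966 has 31 days: 31 - 4 = 27 days to July 31 -> 138 left
August 1966 has 31 days -> 107 left
September 1966 has 30 days -> 77 left
October 1966 has 31 days -> 46 left
November 1966 has 30 days -> 16 left
December 1966: 16 <= 31 -> lands on December 16

Result: 1966-12-16


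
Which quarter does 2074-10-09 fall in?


Month: October (month 10)
Q1: Jan-Mar, Q2: Apr-Jun, Q3: Jul-Sep, Q4: Oct-Dec

Q4


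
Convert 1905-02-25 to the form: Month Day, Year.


ISO 1905-02-25 parses as year=1905, month=02, day=25
Month 2 -> February

February 25, 1905


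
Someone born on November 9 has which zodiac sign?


Date: November 9
Conventional tropical zodiac dates: Scorpio from October 23 onward; Sagittarius starts November 22
November 9 falls within the Scorpio range

Scorpio


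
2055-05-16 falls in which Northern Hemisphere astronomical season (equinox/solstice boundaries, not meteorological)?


Date: May 16
Astronomical Spring (approx.; exact equinox/solstice day varies by year): March 20 to June 20
May 16 falls within the Spring window

Spring


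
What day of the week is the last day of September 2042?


September 2042 has 30 days
Anchor: Jan 1, 2042. With p = 2042 - 1 = 2041: (p + p//4 - p//100 + p//400) mod 7 = (2041 + 510 - 20 + 5) mod 7 = 2536 mod 7 = 2 -> Wednesday (Mon=0 ... Sun=6)
Days before September (Jan-Aug): 243; September 1 index = (2 + 243) mod 7 = 0 -> Monday
Last day offset: 30 - 1 = 29 days
Weekday index = (0 + 29) mod 7 = 1

Tuesday, September 30


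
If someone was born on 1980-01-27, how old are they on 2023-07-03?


Birth: 1980-01-27
Reference: 2023-07-03
Year difference: 2023 - 1980 = 43

43 years old


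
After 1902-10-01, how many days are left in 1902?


Day of year: 274 of 365
Remaining = 365 - 274

91 days


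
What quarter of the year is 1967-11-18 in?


Month: November (month 11)
Q1: Jan-Mar, Q2: Apr-Jun, Q3: Jul-Sep, Q4: Oct-Dec

Q4


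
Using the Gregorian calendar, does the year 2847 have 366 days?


Gregorian leap year rule: divisible by 4, but not by 100, unless also by 400.
2847 is not divisible by 4 -> not a leap year

No


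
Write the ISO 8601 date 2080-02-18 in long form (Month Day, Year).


ISO 2080-02-18 parses as year=2080, month=02, day=18
Month 2 -> February

February 18, 2080


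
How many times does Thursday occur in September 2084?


September 2084 has 30 days
Anchor: Jan 1, 2084. With p = 2084 - 1 = 2083: (p + p//4 - p//100 + p//400) mod 7 = (2083 + 520 - 20 + 5) mod 7 = 2588 mod 7 = 5 -> Saturday (Mon=0 ... Sun=6)
Days before September (Jan-Aug): 244; September 1 index = (5 + 244) mod 7 = 4 -> Friday
First Thursday is September 7
Thursdays: 7, 14, 21, 28

4 Thursdays


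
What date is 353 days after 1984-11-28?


Start: 1984-11-28, add 353 days
November 1984 has 30 days: 30 - 28 = 2 days to November 30 -> 351 left
December 1984 has 31 days -> 320 left
January 1985 has 31 days -> 289 left
February 1985 has 28 days -> 261 left
March 1985 has 31 days -> 230 left
April 1985 has 30 days -> 200 left
May 1985 has 31 days -> 169 left
June 1985 has 30 days -> 139 left
July 1985 has 31 days -> 108 left
August 1985 has 31 days -> 77 left
September 1985 has 30 days -> 47 left
October 1985 has 31 days -> 16 left
November 1985: 16 <= 30 -> lands on November 16

Result: 1985-11-16
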